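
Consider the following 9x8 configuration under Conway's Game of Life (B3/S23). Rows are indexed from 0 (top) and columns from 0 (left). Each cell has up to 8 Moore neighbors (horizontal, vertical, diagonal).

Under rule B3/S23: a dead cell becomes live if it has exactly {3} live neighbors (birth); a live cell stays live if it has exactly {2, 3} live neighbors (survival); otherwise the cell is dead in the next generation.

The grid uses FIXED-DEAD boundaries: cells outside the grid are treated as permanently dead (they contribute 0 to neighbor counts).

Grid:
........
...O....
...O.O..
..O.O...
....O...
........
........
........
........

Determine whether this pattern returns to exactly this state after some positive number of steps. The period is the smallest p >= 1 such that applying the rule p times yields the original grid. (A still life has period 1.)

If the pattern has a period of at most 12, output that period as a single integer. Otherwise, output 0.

Simulating and comparing each generation to the original:
Gen 0 (original, given above): 6 live cells
Gen 1: 6 live cells, differs from original
Gen 2: 6 live cells, MATCHES original -> period = 2

Answer: 2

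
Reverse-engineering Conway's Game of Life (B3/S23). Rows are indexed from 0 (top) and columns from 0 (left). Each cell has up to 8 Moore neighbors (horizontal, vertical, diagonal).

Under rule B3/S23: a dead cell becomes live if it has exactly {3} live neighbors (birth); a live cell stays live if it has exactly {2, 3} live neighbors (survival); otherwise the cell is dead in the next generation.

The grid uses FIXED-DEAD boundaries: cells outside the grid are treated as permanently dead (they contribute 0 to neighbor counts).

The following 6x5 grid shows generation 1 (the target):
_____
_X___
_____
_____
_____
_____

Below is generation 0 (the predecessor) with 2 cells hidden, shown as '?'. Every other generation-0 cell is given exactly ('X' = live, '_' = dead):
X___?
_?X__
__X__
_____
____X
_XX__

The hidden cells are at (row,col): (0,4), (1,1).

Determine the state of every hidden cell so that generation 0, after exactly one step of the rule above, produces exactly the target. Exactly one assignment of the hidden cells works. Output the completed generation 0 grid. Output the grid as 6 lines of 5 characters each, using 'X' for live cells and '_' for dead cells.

Answer: X____
__X__
__X__
_____
____X
_XX__

Derivation:
Hidden generation-0 cells (in order): (0,4), (1,1).
A hidden cell only influences target cells in its own 3x3 neighborhood. Try each of the 2^2 = 4 assignments, step the completed generation 0 forward once under B3/S23, and compare with the target:
  (0,4)=_ (1,1)=_ -> step reproduces the target at every cell -> ACCEPT
  (0,4)=_ (1,1)=X -> step gives (0,1)='X' but target has '_' -> reject
  (0,4)=X (1,1)=_ -> step gives (1,3)='X' but target has '_' -> reject
  (0,4)=X (1,1)=X -> step gives (0,1)='X' but target has '_' -> reject
Unique solution: (0,4)=dead, (1,1)=dead.
Check: live-neighbor counts of every cell in the completed generation 0:
02110
13120
02120
01121
12220
11121
Applying B3/S23 to generation 0 with these counts gives:
_____
_X___
_____
_____
_____
_____
which matches the target exactly.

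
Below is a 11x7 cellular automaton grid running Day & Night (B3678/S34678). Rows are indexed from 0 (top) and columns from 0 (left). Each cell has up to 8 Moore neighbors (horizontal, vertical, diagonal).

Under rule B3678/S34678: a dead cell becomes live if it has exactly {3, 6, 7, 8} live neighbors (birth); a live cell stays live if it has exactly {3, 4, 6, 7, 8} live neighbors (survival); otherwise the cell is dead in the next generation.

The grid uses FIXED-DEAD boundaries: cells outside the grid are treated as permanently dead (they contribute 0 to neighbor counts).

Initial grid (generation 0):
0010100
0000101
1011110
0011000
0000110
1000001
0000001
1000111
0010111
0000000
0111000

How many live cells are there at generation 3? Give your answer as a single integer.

Simulating step by step:
Generation 0 (given above): 27 live cells
Generation 1: 25 live cells
0001010
0111100
0110110
0110100
0001000
0000000
0000001
0001111
0001101
0100110
0000000
Generation 2: 24 live cells
0001000
0100000
1011110
0110110
0010000
0000000
0000100
0001101
0011111
0001110
0000000
Generation 3: 25 live cells
0000000
0000000
0011110
0111110
0101000
0000000
0001010
0010010
0011111
0011011
0000100
Population at generation 3: 25

Answer: 25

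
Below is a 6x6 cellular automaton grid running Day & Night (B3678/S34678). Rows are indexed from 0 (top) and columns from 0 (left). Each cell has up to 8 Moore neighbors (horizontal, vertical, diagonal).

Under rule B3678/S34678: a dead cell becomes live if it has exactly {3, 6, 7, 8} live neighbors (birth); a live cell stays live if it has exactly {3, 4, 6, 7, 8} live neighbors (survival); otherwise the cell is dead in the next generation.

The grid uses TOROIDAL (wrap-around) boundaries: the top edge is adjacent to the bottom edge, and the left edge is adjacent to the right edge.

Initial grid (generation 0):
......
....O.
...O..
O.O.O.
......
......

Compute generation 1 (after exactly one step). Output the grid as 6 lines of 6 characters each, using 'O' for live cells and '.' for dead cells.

Answer: ......
......
...OOO
...O..
......
......

Derivation:
Simulating step by step:
Generation 0 (given above): 5 live cells
Generation 1: 4 live cells
(generation 1 grid is the final answer)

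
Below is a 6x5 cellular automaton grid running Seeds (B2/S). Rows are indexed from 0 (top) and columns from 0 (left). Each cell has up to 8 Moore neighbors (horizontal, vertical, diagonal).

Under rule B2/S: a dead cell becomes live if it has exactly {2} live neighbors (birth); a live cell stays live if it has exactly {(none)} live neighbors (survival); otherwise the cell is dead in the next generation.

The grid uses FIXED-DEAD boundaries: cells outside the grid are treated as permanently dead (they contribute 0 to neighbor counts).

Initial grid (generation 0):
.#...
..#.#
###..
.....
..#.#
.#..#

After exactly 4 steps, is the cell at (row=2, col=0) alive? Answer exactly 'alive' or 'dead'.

Answer: alive

Derivation:
Simulating step by step:
Generation 0 (given above): 10 live cells
Generation 1: 5 live cells
..##.
.....
.....
#....
.#...
..#..
Generation 2: 6 live cells
.....
..##.
.....
.#...
#.#..
.#...
Generation 3: 8 live cells
..##.
.....
.#.#.
#.#..
.....
#.#..
Generation 4: 8 live cells
.....
.#..#
#....
...#.
#.##.
.#...

Cell (2,0) at generation 4: 1 -> alive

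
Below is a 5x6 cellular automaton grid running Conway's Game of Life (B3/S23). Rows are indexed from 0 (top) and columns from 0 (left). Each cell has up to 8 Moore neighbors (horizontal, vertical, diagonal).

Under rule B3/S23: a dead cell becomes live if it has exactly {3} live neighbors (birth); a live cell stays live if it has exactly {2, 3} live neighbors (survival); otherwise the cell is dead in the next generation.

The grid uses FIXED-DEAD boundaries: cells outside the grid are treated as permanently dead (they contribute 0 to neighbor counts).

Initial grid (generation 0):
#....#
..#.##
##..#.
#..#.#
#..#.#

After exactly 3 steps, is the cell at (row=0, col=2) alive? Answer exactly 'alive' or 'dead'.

Answer: alive

Derivation:
Simulating step by step:
Generation 0 (given above): 14 live cells
Generation 1: 13 live cells
....##
#..###
###...
#.##.#
......
Generation 2: 11 live cells
...#.#
#.##.#
#....#
#.##..
......
Generation 3: 8 live cells
..##..
.###.#
#.....
.#....
......

Cell (0,2) at generation 3: 1 -> alive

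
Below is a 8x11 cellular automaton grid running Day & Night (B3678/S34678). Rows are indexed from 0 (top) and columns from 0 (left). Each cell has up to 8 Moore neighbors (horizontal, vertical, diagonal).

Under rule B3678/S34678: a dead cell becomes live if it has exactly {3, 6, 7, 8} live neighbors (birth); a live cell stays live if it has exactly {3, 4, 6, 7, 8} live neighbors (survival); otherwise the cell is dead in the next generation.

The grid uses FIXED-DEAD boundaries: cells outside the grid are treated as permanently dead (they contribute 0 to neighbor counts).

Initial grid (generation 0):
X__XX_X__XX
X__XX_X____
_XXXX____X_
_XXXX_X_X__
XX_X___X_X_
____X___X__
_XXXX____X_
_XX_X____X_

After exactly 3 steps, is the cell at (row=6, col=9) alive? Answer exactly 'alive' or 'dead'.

Simulating step by step:
Generation 0 (given above): 37 live cells
Generation 1: 32 live cells
___XX______
___X_____XX
XXXX___X___
__XXXX_XXX_
_X_X_X_X___
X___X___XX_
_XX_XX__X__
_XX________
Generation 2: 25 live cells
___________
_X_X_______
_X____X___X
X_X____XX__
___XXX_XX__
____X_XXX__
XXX______X_
_XXX_______
Generation 3: 30 live cells
___________
__X________
XX_____X___
_X_XXX_XXX_
___XXX_X_X_
_XX_X_XXXX_
_XX____XX__
XXX________

Cell (6,9) at generation 3: 0 -> dead

Answer: dead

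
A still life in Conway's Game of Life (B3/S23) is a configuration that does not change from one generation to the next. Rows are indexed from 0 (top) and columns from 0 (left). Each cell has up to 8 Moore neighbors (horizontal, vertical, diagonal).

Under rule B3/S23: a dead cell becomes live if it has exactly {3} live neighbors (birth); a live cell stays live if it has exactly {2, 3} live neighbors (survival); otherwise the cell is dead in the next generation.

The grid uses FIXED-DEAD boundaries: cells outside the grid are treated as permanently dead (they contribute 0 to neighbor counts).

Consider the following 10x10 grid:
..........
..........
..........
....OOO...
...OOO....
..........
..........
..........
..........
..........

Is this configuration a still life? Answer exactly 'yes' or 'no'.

Answer: no

Derivation:
Compute generation 1 and compare to generation 0 (given above):
Generation 1:
..........
..........
.....O....
...O..O...
...O..O...
....O.....
..........
..........
..........
..........
Cell (2,5) differs: gen0=0 vs gen1=1 -> NOT a still life.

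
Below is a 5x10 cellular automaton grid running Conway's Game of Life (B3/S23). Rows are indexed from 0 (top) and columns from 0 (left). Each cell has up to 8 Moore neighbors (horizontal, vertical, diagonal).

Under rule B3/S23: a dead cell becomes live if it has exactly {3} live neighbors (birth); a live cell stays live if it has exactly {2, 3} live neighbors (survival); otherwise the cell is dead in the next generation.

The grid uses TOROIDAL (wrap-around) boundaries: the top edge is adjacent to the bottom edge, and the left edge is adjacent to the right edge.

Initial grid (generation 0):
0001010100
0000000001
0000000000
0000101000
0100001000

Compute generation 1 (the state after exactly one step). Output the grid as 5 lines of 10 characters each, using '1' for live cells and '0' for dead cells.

Simulating step by step:
Generation 0 (given above): 8 live cells
Generation 1: 5 live cells
(generation 1 grid is the final answer)

Answer: 0000001000
0000000000
0000000000
0000010000
0000101100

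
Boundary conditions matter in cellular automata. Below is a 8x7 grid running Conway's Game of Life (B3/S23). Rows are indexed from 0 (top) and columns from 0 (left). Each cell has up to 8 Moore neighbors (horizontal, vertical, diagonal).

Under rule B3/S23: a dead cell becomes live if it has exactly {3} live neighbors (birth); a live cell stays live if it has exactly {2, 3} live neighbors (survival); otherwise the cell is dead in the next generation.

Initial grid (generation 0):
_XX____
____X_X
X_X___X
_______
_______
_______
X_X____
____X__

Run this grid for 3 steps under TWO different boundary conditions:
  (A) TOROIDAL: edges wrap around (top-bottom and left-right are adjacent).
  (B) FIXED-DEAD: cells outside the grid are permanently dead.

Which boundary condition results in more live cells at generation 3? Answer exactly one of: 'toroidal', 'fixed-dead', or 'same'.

Answer: toroidal

Derivation:
Under TOROIDAL boundary, generation 3:
_X___XX
XX_X___
XX_XXX_
_____XX
_______
_______
___X___
___XXX_
Population = 17

Under FIXED-DEAD boundary, generation 3:
_______
_______
_______
_______
_______
_______
_______
_______
Population = 0

Comparison: toroidal=17, fixed-dead=0 -> toroidal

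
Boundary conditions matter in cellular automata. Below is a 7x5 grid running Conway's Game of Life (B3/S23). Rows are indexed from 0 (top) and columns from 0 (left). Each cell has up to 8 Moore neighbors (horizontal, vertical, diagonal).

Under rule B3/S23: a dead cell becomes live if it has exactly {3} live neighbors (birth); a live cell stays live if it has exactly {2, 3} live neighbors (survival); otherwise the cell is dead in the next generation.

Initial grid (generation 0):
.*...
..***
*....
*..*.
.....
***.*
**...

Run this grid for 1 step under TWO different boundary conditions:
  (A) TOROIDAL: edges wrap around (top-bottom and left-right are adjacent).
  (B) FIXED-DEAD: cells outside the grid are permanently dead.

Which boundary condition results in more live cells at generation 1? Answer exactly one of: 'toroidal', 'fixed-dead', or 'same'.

Answer: toroidal

Derivation:
Under TOROIDAL boundary, generation 1:
.*.**
*****
***..
....*
..**.
..*.*
....*
Population = 17

Under FIXED-DEAD boundary, generation 1:
..**.
.***.
.**.*
.....
*.**.
*.*..
*.*..
Population = 15

Comparison: toroidal=17, fixed-dead=15 -> toroidal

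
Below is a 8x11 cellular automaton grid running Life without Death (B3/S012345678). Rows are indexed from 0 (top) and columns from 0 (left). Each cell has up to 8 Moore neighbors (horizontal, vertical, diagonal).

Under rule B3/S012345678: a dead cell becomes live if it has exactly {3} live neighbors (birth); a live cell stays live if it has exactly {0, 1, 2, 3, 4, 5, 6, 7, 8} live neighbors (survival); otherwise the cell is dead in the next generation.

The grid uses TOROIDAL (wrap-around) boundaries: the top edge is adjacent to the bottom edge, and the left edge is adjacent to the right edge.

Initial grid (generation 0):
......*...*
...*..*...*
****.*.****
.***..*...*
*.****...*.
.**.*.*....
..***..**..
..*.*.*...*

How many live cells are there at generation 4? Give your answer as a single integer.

Simulating step by step:
Generation 0 (given above): 38 live cells
Generation 1: 53 live cells
*..*..**.**
.*.****.*.*
****.*.****
.***..**..*
*.*****..**
.**.*.***..
..***.***..
..*.*.*..**
Generation 2: 58 live cells
**.*..**.**
.*.****.*.*
****.*.****
.***..**..*
*.*****..**
***.*.***.*
..***.***..
***.*.*..**
Generation 3: 58 live cells
**.*..**.**
.*.****.*.*
****.*.****
.***..**..*
*.*****..**
***.*.***.*
..***.***..
***.*.*..**
Generation 4: 58 live cells
**.*..**.**
.*.****.*.*
****.*.****
.***..**..*
*.*****..**
***.*.***.*
..***.***..
***.*.*..**
Population at generation 4: 58

Answer: 58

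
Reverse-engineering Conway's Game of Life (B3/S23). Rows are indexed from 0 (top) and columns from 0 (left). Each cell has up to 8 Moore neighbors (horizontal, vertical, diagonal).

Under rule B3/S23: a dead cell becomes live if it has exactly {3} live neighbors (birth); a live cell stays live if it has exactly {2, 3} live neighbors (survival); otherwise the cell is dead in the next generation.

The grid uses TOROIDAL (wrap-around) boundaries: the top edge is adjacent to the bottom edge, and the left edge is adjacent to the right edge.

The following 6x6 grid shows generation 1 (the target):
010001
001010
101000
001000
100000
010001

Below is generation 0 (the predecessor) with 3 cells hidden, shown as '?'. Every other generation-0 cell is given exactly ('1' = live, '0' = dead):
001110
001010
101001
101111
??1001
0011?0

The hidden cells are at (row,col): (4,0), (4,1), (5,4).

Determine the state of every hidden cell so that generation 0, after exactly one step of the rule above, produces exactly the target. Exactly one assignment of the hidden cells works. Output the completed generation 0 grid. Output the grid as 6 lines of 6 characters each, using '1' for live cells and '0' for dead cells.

Hidden generation-0 cells (in order): (4,0), (4,1), (5,4).
A hidden cell only influences target cells in its own 3x3 neighborhood. Try each of the 2^3 = 8 assignments, step the completed generation 0 forward once under B3/S23, and compare with the target:
  (4,0)=0 (4,1)=0 (5,4)=0 -> step gives (0,4)='1' but target has '0' -> reject
  (4,0)=0 (4,1)=0 (5,4)=1 -> step reproduces the target at every cell -> ACCEPT
  (4,0)=0 (4,1)=1 (5,4)=0 -> step gives (0,4)='1' but target has '0' -> reject
  (4,0)=0 (4,1)=1 (5,4)=1 -> step gives (3,2)='0' but target has '1' -> reject
  (4,0)=1 (4,1)=0 (5,4)=0 -> step gives (0,4)='1' but target has '0' -> reject
  (4,0)=1 (4,1)=0 (5,4)=1 -> step gives (5,1)='0' but target has '1' -> reject
  (4,0)=1 (4,1)=1 (5,4)=0 -> step gives (0,4)='1' but target has '0' -> reject
  (4,0)=1 (4,1)=1 (5,4)=1 -> step gives (3,2)='0' but target has '1' -> reject
Unique solution: (4,0)=dead, (4,1)=dead, (5,4)=live.
Check: live-neighbor counts of every cell in the completed generation 0:
034743
243634
353655
453445
344764
134643
Applying B3/S23 to generation 0 with these counts gives:
010001
001010
101000
001000
100000
010001
which matches the target exactly.

Answer: 001110
001010
101001
101111
001001
001110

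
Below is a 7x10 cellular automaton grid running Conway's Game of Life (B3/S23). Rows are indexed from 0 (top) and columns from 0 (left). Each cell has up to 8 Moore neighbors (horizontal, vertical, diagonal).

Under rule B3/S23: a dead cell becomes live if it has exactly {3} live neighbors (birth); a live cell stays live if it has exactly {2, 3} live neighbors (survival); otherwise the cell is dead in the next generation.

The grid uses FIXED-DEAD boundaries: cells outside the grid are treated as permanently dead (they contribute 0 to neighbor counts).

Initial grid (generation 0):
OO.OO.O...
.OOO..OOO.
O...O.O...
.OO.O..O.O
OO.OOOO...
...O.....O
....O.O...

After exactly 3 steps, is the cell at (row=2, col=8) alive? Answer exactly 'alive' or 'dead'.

Answer: alive

Derivation:
Simulating step by step:
Generation 0 (given above): 29 live cells
Generation 1: 20 live cells
OO.OOOO...
......O...
O...O.O...
..O....O..
OO...OO.O.
..OO..O...
..........
Generation 2: 22 live cells
....OOO...
OO.O..OO..
.....OOO..
O......O..
.O.O.OO...
.OO..OOO..
..........
Generation 3: 20 live cells
....OOOO..
..........
OO...O..O.
....O..O..
OO..OO....
.OO.OO.O..
......O...

Cell (2,8) at generation 3: 1 -> alive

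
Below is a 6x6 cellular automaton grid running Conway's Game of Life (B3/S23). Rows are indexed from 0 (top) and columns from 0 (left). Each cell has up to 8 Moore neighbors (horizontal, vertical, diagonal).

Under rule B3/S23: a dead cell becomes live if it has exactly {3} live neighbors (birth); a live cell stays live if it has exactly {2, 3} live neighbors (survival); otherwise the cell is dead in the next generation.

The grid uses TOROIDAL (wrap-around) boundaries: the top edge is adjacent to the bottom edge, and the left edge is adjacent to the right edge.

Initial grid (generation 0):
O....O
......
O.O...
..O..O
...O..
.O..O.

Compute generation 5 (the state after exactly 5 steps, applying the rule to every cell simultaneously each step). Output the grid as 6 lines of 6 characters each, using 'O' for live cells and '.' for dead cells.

Answer: OO....
......
......
.O...O
.O..O.
..O..O

Derivation:
Simulating step by step:
Generation 0 (given above): 9 live cells
Generation 1: 15 live cells
O....O
OO...O
.O....
.OOO..
..OOO.
O...OO
Generation 2: 7 live cells
......
.O...O
......
.O..O.
O.....
OO....
Generation 3: 6 live cells
.O....
......
O.....
......
O....O
OO....
Generation 4: 9 live cells
OO....
......
......
O....O
OO...O
.O...O
Generation 5: 8 live cells
(generation 5 grid is the final answer)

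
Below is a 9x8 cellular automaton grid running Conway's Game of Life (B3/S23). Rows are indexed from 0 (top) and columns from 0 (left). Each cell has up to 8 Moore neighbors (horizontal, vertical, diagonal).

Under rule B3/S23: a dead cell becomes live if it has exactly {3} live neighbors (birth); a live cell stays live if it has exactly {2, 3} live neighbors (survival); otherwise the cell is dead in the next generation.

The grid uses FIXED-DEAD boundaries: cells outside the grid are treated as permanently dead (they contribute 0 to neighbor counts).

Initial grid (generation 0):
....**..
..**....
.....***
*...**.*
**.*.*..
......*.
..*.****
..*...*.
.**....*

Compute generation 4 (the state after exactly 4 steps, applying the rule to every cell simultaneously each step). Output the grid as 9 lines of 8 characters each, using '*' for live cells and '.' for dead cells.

Answer: ..***...
..*..*..
.*****..
...***..
*...**..
...***..
****....
..*.....
..*.....

Derivation:
Simulating step by step:
Generation 0 (given above): 26 live cells
Generation 1: 21 live cells
...**...
...*....
...*.*.*
**.....*
**...*..
.***...*
...*...*
..*.....
.**.....
Generation 2: 24 live cells
...**...
..**....
..*.*.*.
***.*...
......*.
**.**.*.
.*.*....
.***....
.**.....
Generation 3: 19 live cells
..***...
..*..*..
....**..
.**.....
....*...
**.***..
........
*..*....
.*.*....
Generation 4: 25 live cells
(generation 4 grid is the final answer)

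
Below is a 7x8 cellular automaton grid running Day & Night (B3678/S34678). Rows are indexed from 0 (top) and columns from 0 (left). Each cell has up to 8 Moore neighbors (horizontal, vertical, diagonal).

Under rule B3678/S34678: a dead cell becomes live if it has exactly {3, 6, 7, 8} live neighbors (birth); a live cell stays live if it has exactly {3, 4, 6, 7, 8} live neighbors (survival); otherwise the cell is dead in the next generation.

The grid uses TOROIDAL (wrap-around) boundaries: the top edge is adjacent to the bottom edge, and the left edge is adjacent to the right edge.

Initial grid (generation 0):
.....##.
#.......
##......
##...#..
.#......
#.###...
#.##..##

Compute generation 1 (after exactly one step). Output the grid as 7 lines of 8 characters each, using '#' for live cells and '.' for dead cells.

Simulating step by step:
Generation 0 (given above): 18 live cells
Generation 1: 21 live cells
(generation 1 grid is the final answer)

Answer: ##....#.
.#.....#
##.....#
###.....
.#.##...
#.##....
..##..##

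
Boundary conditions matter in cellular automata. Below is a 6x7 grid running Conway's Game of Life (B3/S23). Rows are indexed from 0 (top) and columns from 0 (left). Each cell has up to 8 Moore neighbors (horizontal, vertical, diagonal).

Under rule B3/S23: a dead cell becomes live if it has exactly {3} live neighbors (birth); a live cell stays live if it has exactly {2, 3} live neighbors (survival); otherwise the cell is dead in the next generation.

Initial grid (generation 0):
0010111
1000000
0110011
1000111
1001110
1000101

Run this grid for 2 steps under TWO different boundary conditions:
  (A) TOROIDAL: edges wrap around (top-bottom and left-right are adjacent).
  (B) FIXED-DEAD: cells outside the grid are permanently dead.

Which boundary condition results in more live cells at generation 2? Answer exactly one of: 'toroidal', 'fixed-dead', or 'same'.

Under TOROIDAL boundary, generation 2:
0000100
1000010
0100100
0111000
1100000
1101100
Population = 14

Under FIXED-DEAD boundary, generation 2:
0001100
0111100
1000110
0011000
1101100
0011100
Population = 18

Comparison: toroidal=14, fixed-dead=18 -> fixed-dead

Answer: fixed-dead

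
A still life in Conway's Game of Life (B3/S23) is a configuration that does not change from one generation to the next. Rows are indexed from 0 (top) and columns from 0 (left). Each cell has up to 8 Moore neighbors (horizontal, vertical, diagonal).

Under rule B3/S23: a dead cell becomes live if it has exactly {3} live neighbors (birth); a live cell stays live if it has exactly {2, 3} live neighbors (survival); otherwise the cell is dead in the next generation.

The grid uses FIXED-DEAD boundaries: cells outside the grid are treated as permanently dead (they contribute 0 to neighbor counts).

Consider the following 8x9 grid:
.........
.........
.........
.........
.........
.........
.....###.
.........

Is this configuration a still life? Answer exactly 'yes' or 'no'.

Answer: no

Derivation:
Compute generation 1 and compare to generation 0 (given above):
Generation 1:
.........
.........
.........
.........
.........
......#..
......#..
......#..
Cell (5,6) differs: gen0=0 vs gen1=1 -> NOT a still life.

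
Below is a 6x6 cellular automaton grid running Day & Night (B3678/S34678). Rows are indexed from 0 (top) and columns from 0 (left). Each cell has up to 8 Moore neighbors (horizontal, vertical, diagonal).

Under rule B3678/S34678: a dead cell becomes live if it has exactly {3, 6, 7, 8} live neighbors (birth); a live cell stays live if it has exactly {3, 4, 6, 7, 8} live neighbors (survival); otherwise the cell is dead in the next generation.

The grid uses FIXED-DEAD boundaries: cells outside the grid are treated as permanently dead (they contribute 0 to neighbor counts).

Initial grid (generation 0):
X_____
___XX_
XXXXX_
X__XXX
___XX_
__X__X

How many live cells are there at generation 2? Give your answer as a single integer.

Simulating step by step:
Generation 0 (given above): 16 live cells
Generation 1: 14 live cells
______
X__XX_
_XXXX_
___XXX
__XX__
___XX_
Generation 2: 14 live cells
______
_X_XX_
__XXX_
_XXX__
__X_XX
__XX__
Population at generation 2: 14

Answer: 14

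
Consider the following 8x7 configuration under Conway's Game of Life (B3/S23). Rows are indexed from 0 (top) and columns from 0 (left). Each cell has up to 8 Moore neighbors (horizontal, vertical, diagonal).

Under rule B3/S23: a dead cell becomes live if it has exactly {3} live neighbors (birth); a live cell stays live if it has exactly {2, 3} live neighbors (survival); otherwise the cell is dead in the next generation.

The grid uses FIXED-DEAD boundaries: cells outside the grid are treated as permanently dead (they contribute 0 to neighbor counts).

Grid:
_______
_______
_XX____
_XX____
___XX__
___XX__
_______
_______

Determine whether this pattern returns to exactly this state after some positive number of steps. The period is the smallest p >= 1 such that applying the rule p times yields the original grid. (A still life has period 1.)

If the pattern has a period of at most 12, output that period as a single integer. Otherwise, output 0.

Answer: 2

Derivation:
Simulating and comparing each generation to the original:
Gen 0 (original, given above): 8 live cells
Gen 1: 6 live cells, differs from original
Gen 2: 8 live cells, MATCHES original -> period = 2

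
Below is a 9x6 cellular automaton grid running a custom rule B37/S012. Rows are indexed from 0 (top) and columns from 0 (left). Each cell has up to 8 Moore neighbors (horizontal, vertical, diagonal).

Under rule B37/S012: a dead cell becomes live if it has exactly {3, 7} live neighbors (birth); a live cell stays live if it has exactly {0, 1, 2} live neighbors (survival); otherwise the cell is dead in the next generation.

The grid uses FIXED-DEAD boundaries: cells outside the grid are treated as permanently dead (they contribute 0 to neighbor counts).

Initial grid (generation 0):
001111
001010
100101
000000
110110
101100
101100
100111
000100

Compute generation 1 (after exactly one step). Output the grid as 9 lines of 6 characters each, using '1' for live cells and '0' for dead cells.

Answer: 001001
010000
100111
111100
100010
000000
100000
110001
000100

Derivation:
Simulating step by step:
Generation 0 (given above): 24 live cells
Generation 1: 18 live cells
(generation 1 grid is the final answer)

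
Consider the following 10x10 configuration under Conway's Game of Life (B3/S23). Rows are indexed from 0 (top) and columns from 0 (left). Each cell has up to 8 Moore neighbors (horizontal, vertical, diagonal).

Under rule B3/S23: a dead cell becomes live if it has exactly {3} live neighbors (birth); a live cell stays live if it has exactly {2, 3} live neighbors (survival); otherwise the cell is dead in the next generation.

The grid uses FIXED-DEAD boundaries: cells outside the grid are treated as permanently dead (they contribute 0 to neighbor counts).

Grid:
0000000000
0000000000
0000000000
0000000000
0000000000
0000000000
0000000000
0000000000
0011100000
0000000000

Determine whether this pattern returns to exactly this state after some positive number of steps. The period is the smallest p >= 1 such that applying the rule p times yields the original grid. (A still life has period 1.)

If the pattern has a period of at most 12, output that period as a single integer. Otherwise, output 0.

Answer: 2

Derivation:
Simulating and comparing each generation to the original:
Gen 0 (original, given above): 3 live cells
Gen 1: 3 live cells, differs from original
Gen 2: 3 live cells, MATCHES original -> period = 2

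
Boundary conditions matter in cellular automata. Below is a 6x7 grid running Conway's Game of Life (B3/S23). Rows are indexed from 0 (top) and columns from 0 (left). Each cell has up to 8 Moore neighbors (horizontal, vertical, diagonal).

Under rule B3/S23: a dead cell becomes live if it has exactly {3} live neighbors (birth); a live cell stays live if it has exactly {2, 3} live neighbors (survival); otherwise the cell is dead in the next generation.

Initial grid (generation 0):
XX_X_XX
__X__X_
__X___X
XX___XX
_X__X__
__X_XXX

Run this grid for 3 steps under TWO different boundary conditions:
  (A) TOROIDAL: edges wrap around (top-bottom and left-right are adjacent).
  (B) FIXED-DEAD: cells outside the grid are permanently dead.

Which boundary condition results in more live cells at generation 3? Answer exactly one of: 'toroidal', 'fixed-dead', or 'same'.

Answer: toroidal

Derivation:
Under TOROIDAL boundary, generation 3:
_______
_______
____X_X
X___X__
XX_X___
XX__XXX
Population = 12

Under FIXED-DEAD boundary, generation 3:
_______
_______
______X
______X
XX__X_X
_______
Population = 6

Comparison: toroidal=12, fixed-dead=6 -> toroidal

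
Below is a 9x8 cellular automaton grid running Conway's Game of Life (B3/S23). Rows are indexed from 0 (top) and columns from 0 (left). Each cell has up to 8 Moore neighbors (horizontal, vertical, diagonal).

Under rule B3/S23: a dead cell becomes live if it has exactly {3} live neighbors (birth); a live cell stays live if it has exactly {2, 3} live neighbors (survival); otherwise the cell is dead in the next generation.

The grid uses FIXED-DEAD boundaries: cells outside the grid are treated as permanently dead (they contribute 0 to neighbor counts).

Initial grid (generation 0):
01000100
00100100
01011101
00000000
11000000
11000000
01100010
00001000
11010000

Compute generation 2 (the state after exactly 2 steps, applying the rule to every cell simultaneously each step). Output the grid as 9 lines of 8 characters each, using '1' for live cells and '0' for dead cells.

Answer: 00100000
01000110
10000010
10001000
10100000
00100000
11100000
10100000
00000000

Derivation:
Simulating step by step:
Generation 0 (given above): 20 live cells
Generation 1: 20 live cells
00000000
01110100
00111110
11101000
11000000
00000000
11100000
10010000
00000000
Generation 2: 16 live cells
(generation 2 grid is the final answer)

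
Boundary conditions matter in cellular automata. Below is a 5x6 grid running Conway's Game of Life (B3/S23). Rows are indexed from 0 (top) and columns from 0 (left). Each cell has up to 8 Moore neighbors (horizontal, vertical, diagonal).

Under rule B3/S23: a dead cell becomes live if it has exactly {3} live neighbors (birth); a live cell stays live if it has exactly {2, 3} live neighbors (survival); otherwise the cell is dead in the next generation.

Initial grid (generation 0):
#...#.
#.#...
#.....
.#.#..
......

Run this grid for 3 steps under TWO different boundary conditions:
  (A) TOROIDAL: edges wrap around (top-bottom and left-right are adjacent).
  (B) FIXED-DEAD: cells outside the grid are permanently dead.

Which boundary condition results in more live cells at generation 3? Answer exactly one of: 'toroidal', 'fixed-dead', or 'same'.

Under TOROIDAL boundary, generation 3:
#....#
##...#
#.....
......
......
Population = 6

Under FIXED-DEAD boundary, generation 3:
......
......
......
......
......
Population = 0

Comparison: toroidal=6, fixed-dead=0 -> toroidal

Answer: toroidal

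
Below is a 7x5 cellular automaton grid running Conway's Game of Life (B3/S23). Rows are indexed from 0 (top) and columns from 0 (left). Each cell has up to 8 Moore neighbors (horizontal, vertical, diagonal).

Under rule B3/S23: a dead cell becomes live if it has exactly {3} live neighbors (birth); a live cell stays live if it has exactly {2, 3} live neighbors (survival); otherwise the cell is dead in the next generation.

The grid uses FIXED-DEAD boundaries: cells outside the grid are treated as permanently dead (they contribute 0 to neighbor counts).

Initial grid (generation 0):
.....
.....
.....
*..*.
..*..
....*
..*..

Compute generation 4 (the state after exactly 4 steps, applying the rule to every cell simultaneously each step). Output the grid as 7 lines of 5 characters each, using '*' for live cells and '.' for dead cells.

Answer: .....
.....
.....
.....
.....
.....
.....

Derivation:
Simulating step by step:
Generation 0 (given above): 5 live cells
Generation 1: 2 live cells
.....
.....
.....
.....
...*.
...*.
.....
Generation 2: 0 live cells
.....
.....
.....
.....
.....
.....
.....
Generation 3: 0 live cells
.....
.....
.....
.....
.....
.....
.....
Generation 4: 0 live cells
(generation 4 grid is the final answer)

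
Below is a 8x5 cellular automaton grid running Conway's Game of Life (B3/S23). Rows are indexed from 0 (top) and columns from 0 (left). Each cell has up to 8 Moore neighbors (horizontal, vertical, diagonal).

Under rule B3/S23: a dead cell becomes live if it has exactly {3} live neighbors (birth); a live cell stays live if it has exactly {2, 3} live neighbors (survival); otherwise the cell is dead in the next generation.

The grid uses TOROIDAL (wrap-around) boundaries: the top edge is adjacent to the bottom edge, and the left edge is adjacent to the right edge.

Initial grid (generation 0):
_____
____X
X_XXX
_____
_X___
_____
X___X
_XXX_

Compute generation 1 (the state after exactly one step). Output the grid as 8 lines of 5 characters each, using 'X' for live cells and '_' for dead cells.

Simulating step by step:
Generation 0 (given above): 11 live cells
Generation 1: 23 live cells
(generation 1 grid is the final answer)

Answer: __XX_
X___X
X__XX
XXXXX
_____
X____
XXXXX
XXXXX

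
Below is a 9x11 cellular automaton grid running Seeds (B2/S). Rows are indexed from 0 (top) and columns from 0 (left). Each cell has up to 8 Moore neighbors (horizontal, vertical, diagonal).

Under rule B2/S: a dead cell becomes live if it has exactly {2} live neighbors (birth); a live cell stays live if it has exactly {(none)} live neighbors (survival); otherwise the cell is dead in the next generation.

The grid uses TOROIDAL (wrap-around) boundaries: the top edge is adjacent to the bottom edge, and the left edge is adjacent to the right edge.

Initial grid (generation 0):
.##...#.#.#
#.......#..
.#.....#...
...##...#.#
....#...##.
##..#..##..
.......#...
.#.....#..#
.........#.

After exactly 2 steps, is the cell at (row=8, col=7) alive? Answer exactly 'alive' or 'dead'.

Answer: alive

Derivation:
Simulating step by step:
Generation 0 (given above): 26 live cells
Generation 1: 22 live cells
...........
......#...#
..###.....#
#.#..#.....
.##........
...#.##...#
..#......##
#.....#..#.
......#....
Generation 2: 25 live cells
.....###...
#.#.##...#.
......#..#.
..........#
..........#
....#......
.#.##..##..
.#...#.##..
.....#.#..#

Cell (8,7) at generation 2: 1 -> alive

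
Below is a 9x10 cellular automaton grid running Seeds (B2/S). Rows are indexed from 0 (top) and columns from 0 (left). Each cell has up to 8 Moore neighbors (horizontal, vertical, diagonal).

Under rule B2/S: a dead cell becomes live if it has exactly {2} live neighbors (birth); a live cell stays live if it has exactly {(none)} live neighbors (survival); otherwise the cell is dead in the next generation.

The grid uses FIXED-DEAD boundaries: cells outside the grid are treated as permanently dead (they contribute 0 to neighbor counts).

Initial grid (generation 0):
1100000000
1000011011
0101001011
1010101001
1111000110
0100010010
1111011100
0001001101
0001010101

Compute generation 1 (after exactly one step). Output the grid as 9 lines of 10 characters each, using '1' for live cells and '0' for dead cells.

Answer: 0000011111
0000100000
0000000000
0000000000
0000000000
0000000001
0000000001
1000000000
0010000000

Derivation:
Simulating step by step:
Generation 0 (given above): 41 live cells
Generation 1: 10 live cells
(generation 1 grid is the final answer)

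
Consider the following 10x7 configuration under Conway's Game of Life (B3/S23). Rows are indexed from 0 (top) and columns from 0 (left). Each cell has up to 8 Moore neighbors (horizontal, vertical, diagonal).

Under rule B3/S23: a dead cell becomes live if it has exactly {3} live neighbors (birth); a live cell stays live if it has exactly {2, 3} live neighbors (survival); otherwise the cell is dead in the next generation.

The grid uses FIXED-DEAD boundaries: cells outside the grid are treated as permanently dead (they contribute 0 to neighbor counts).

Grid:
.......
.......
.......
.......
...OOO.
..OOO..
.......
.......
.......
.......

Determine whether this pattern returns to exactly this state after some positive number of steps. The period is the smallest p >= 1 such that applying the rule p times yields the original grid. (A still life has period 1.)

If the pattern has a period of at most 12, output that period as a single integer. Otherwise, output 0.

Answer: 2

Derivation:
Simulating and comparing each generation to the original:
Gen 0 (original, given above): 6 live cells
Gen 1: 6 live cells, differs from original
Gen 2: 6 live cells, MATCHES original -> period = 2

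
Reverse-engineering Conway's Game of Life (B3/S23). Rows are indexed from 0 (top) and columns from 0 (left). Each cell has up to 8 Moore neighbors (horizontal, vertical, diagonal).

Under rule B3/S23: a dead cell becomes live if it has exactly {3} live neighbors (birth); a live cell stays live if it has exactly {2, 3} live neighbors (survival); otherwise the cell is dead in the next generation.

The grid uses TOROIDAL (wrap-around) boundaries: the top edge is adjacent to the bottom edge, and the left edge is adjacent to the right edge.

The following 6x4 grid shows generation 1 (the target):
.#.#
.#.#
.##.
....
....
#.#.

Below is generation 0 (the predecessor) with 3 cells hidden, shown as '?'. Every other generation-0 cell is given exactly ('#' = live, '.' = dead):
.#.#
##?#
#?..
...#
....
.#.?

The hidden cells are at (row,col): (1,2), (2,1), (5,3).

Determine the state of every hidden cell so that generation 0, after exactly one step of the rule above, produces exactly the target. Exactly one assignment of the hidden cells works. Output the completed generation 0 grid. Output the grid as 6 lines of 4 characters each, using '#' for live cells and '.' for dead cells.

Answer: .#.#
##.#
#...
...#
....
.#..

Derivation:
Hidden generation-0 cells (in order): (1,2), (2,1), (5,3).
A hidden cell only influences target cells in its own 3x3 neighborhood. Try each of the 2^3 = 8 assignments, step the completed generation 0 forward once under B3/S23, and compare with the target:
  (1,2)=. (2,1)=. (5,3)=. -> step reproduces the target at every cell -> ACCEPT
  (1,2)=. (2,1)=. (5,3)=# -> step gives (4,0)='#' but target has '.' -> reject
  (1,2)=. (2,1)=# (5,3)=. -> step gives (1,1)='.' but target has '#' -> reject
  (1,2)=. (2,1)=# (5,3)=# -> step gives (1,1)='.' but target has '#' -> reject
  (1,2)=# (2,1)=. (5,3)=. -> step gives (0,1)='.' but target has '#' -> reject
  (1,2)=# (2,1)=. (5,3)=# -> step gives (0,1)='.' but target has '#' -> reject
  (1,2)=# (2,1)=# (5,3)=. -> step gives (0,1)='.' but target has '#' -> reject
  (1,2)=# (2,1)=# (5,3)=# -> step gives (0,1)='.' but target has '#' -> reject
Unique solution: (1,2)=dead, (2,1)=dead, (5,3)=dead.
Check: live-neighbor counts of every cell in the completed generation 0:
6352
5343
4334
2111
2121
3131
Applying B3/S23 to generation 0 with these counts gives:
.#.#
.#.#
.##.
....
....
#.#.
which matches the target exactly.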